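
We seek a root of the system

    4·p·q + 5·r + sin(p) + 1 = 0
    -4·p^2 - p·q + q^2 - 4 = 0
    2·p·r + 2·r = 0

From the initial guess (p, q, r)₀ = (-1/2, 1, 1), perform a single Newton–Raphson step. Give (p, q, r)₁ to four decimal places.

(-2.0719, 4.2863, 3.1438)

At (-1/2, 1, 1): F = (3.520574, -3.5000, 1.0000).
Jacobian J = [[4·q + cos(p), 4·p, 5], [-8·p - q, -p + 2·q, 0], [2·r, 0, 2·p + 2]].
At the point, J = [[4.877583, -2.0000, 5.0000], [3.0000, 2.5000, 0.0000], [2.0000, 0.0000, 1.0000]] (det J = -6.806044).
Solving J·Δ = −F gives Δ = (-1.5719, 3.2863, 2.1438).
Then the next iterate is (p, q, r)₁ = (-2.0719, 4.2863, 3.1438).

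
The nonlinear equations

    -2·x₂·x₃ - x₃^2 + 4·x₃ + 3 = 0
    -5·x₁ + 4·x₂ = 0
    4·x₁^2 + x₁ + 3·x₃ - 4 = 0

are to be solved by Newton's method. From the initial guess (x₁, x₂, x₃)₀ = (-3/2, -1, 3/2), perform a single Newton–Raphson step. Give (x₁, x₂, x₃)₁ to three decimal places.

(-2.103, -2.629, -3.379)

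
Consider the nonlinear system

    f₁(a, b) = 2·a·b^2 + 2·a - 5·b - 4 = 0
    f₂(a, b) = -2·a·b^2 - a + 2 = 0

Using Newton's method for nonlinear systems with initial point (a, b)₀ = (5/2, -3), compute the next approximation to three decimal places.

(6.154, 0.831)

At (5/2, -3): F = (61.000, -45.500).
Jacobian J = [[2·b^2 + 2, 4·a·b - 5], [-2·b^2 - 1, -4·a·b]].
At the point, J = [[20.000, -35.000], [-19.000, 30.000]] (det J = -65.000).
Solving J·Δ = −F gives Δ = (3.654, 3.831).
Then the next iterate is (a, b)₁ = (6.154, 0.831).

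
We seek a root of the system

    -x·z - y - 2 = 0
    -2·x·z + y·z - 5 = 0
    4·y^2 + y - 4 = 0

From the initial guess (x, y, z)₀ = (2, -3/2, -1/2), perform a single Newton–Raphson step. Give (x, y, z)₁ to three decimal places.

At (2, -3/2, -1/2): F = (0.500, -2.250, 3.500).
Jacobian J = [[-z, -1, -x], [-2·z, z, -2·x + y], [0, 8·y + 1, 0]].
At the point, J = [[0.500, -1.000, -2.000], [1.000, -0.500, -5.500], [0.000, -11.000, 0.000]] (det J = -8.250).
Solving J·Δ = −F gives Δ = (-7.758, 0.318, -1.848).
Then the next iterate is (x, y, z)₁ = (-5.758, -1.182, -2.348).

(-5.758, -1.182, -2.348)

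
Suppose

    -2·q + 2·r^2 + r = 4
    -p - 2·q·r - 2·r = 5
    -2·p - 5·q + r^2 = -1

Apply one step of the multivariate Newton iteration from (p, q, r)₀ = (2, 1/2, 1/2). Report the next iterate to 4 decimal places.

(27.4500, -12.1500, -6.6000)

At (2, 1/2, 1/2): F = (-4.0000, -8.5000, -5.2500).
Jacobian J = [[0, -2, 4·r + 1], [-1, -2·r, -2·q - 2], [-2, -5, 2·r]].
At the point, J = [[0.0000, -2.0000, 3.0000], [-1.0000, -1.0000, -3.0000], [-2.0000, -5.0000, 1.0000]] (det J = -5.0000).
Solving J·Δ = −F gives Δ = (25.4500, -12.6500, -7.1000).
Then the next iterate is (p, q, r)₁ = (27.4500, -12.1500, -6.6000).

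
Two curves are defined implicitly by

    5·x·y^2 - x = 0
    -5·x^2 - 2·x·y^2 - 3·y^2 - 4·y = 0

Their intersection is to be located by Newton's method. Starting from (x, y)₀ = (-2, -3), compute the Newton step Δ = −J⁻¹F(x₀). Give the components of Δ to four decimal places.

(1.4643, 0.3929)

At (-2, -3): F = (-88.0000, 1.0000).
Jacobian J = [[5·y^2 - 1, 10·x·y], [-10·x - 2·y^2, -4·x·y - 6·y - 4]].
At the point, J = [[44.0000, 60.0000], [2.0000, -10.0000]] (det J = -560.0000).
Solving J·Δ = −F gives Δ = (1.4643, 0.3929).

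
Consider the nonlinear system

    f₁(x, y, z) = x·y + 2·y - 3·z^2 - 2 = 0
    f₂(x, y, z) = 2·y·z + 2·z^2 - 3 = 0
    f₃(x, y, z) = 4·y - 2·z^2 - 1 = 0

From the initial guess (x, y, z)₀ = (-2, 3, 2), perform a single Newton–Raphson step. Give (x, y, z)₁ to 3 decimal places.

At (-2, 3, 2): F = (-14.000, 17.000, 3.000).
Jacobian J = [[y, x + 2, -6·z], [0, 2·z, 2·y + 4·z], [0, 4, -4·z]].
At the point, J = [[3.000, 0.000, -12.000], [0.000, 4.000, 14.000], [0.000, 4.000, -8.000]] (det J = -264.000).
Solving J·Δ = −F gives Δ = (2.121, -2.023, -0.636).
Then the next iterate is (x, y, z)₁ = (0.121, 0.977, 1.364).

(0.121, 0.977, 1.364)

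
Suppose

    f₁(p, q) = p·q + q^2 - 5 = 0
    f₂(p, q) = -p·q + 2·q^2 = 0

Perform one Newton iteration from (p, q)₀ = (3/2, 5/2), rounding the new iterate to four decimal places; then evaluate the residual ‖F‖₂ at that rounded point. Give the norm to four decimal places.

2.0898

At (3/2, 5/2): F = (5.0000, 8.7500).
Jacobian J = [[q, p + 2·q], [-q, -p + 4·q]].
At the point, J = [[2.5000, 6.5000], [-2.5000, 8.5000]] (det J = 37.5000).
Solving J·Δ = −F gives Δ = (0.3833, -0.9167).
Then the next iterate is (p, q)₁ = (1.8833, 1.5833).
Re-evaluating at (1.8833, 1.5833): F = (0.488668, 2.031849), so ‖F‖₂ = 2.0898.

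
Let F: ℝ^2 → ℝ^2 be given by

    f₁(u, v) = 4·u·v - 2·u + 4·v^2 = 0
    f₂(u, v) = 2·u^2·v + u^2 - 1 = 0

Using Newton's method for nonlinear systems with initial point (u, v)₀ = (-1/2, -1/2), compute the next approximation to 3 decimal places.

(-2.750, 1.500)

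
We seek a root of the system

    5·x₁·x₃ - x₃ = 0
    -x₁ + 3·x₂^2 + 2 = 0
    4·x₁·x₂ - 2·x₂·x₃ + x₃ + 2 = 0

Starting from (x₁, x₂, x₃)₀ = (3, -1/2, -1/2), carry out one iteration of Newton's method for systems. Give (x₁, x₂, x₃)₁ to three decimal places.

At (3, -1/2, -1/2): F = (-7.000, -0.250, -5.000).
Jacobian J = [[5·x₃, 0, 5·x₁ - 1], [-1, 6·x₂, 0], [4·x₂, 4·x₁ - 2·x₃, -2·x₂ + 1]].
At the point, J = [[-2.500, 0.000, 14.000], [-1.000, -3.000, 0.000], [-2.000, 13.000, 2.000]] (det J = -251.000).
Solving J·Δ = −F gives Δ = (-0.851, 0.200, 0.348).
Then the next iterate is (x₁, x₂, x₃)₁ = (2.149, -0.300, -0.152).

(2.149, -0.300, -0.152)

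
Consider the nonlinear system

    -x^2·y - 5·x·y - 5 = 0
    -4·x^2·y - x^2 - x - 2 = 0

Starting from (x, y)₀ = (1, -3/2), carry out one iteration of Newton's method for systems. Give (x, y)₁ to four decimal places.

At (1, -3/2): F = (4.0000, 2.0000).
Jacobian J = [[-2·x·y - 5·y, -x^2 - 5·x], [-8·x·y - 2·x - 1, -4·x^2]].
At the point, J = [[10.5000, -6.0000], [9.0000, -4.0000]] (det J = 12.0000).
Solving J·Δ = −F gives Δ = (0.3333, 1.2500).
Then the next iterate is (x, y)₁ = (1.3333, -0.2500).

(1.3333, -0.2500)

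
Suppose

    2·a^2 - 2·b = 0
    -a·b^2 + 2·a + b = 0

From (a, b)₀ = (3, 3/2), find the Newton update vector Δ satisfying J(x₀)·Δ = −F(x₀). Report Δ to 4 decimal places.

(-1.2280, 0.1321)

At (3, 3/2): F = (15.0000, 0.7500).
Jacobian J = [[4·a, -2], [-b^2 + 2, -2·a·b + 1]].
At the point, J = [[12.0000, -2.0000], [-0.2500, -8.0000]] (det J = -96.5000).
Solving J·Δ = −F gives Δ = (-1.2280, 0.1321).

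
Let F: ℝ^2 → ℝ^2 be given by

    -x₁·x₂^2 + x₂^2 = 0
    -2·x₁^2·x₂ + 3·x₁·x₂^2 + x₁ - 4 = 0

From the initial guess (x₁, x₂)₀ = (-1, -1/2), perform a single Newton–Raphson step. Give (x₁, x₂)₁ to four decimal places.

(-13.0000, 1.2500)

At (-1, -1/2): F = (0.5000, -4.7500).
Jacobian J = [[-x₂^2, -2·x₁·x₂ + 2·x₂], [-4·x₁·x₂ + 3·x₂^2 + 1, -2·x₁^2 + 6·x₁·x₂]].
At the point, J = [[-0.2500, -2.0000], [-0.2500, 1.0000]] (det J = -0.7500).
Solving J·Δ = −F gives Δ = (-12.0000, 1.7500).
Then the next iterate is (x₁, x₂)₁ = (-13.0000, 1.2500).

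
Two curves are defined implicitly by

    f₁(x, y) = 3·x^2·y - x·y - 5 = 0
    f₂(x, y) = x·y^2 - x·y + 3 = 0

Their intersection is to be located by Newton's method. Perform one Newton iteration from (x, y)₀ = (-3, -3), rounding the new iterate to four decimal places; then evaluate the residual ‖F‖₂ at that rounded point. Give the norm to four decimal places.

30.6498

At (-3, -3): F = (-95.0000, -33.0000).
Jacobian J = [[6·x·y - y, 3·x^2 - x], [y^2 - y, 2·x·y - x]].
At the point, J = [[57.0000, 30.0000], [12.0000, 21.0000]] (det J = 837.0000).
Solving J·Δ = −F gives Δ = (1.2007, 0.8853).
Then the next iterate is (x, y)₁ = (-1.7993, -2.1147).
Re-evaluating at (-1.7993, -2.1147): F = (-29.343880, -8.851370), so ‖F‖₂ = 30.6498.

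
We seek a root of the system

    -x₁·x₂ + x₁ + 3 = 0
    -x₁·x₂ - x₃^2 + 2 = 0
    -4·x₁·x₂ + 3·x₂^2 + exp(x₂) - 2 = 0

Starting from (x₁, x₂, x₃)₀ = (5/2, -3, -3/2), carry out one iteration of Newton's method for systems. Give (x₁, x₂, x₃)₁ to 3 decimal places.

At (5/2, -3, -3/2): F = (13.000, 7.250, 55.04979).
Jacobian J = [[-x₂ + 1, -x₁, 0], [-x₂, -x₁, -2·x₃], [-4·x₂, -4·x₁ + 6·x₂ + exp(x₂), 0]].
At the point, J = [[4.000, -2.500, 0.000], [3.000, -2.500, 3.000], [12.000, -27.95021, 0.000]] (det J = 245.40256).
Solving J·Δ = −F gives Δ = (-2.759, 0.785, 0.997).
Then the next iterate is (x₁, x₂, x₃)₁ = (-0.259, -2.215, -0.503).

(-0.259, -2.215, -0.503)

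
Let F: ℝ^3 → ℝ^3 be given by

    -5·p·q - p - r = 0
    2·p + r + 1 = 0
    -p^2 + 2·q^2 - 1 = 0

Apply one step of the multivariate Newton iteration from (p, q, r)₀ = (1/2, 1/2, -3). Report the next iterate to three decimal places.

(0.250, 0.750, -1.500)

At (1/2, 1/2, -3): F = (1.250, -1.000, -0.750).
Jacobian J = [[-5·q - 1, -5·p, -1], [2, 0, 1], [-2·p, 4·q, 0]].
At the point, J = [[-3.500, -2.500, -1.000], [2.000, 0.000, 1.000], [-1.000, 2.000, 0.000]] (det J = 5.500).
Solving J·Δ = −F gives Δ = (-0.250, 0.250, 1.500).
Then the next iterate is (p, q, r)₁ = (0.250, 0.750, -1.500).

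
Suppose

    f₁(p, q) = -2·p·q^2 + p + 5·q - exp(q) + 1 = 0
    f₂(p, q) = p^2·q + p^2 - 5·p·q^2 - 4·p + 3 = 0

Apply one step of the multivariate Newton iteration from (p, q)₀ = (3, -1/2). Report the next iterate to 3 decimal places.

(0.988, -0.345)

At (3, -1/2): F = (-0.60653, -8.250).
Jacobian J = [[-2·q^2 + 1, -4·p·q - exp(q) + 5], [2·p·q + 2·p - 5·q^2 - 4, p^2 - 10·p·q]].
At the point, J = [[0.500, 10.39347], [-2.250, 24.000]] (det J = 35.38531).
Solving J·Δ = −F gives Δ = (-2.012, 0.155).
Then the next iterate is (p, q)₁ = (0.988, -0.345).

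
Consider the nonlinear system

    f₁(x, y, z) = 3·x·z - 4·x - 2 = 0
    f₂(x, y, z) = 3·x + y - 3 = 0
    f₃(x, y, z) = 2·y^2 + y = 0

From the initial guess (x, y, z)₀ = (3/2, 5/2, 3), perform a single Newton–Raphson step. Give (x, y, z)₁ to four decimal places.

(0.6212, 1.1364, 2.7542)

At (3/2, 5/2, 3): F = (5.5000, 4.0000, 15.0000).
Jacobian J = [[3·z - 4, 0, 3·x], [3, 1, 0], [0, 4·y + 1, 0]].
At the point, J = [[5.0000, 0.0000, 4.5000], [3.0000, 1.0000, 0.0000], [0.0000, 11.0000, 0.0000]] (det J = 148.5000).
Solving J·Δ = −F gives Δ = (-0.8788, -1.3636, -0.2458).
Then the next iterate is (x, y, z)₁ = (0.6212, 1.1364, 2.7542).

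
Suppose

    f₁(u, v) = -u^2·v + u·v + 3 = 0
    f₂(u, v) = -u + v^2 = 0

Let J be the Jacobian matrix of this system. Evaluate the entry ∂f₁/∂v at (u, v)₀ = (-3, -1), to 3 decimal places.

∂f₁/∂v = -u^2 + u.
At (-3, -1) this is -12.000.

-12.000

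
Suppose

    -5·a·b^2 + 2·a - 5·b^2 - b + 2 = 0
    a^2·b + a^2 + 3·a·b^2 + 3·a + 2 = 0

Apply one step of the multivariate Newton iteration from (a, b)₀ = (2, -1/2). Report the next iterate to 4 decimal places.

At (2, -1/2): F = (2.7500, 11.5000).
Jacobian J = [[-5·b^2 + 2, -10·a·b - 10·b - 1], [2·a·b + 2·a + 3·b^2 + 3, a^2 + 6·a·b]].
At the point, J = [[0.7500, 14.0000], [5.7500, -2.0000]] (det J = -82.0000).
Solving J·Δ = −F gives Δ = (-2.0305, -0.0877).
Then the next iterate is (a, b)₁ = (-0.0305, -0.5877).

(-0.0305, -0.5877)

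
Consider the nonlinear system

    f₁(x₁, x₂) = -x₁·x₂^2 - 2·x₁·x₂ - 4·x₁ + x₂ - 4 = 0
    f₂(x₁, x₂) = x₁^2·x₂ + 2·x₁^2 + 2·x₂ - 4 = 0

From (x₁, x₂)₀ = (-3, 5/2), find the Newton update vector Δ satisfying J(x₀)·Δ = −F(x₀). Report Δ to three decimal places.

At (-3, 5/2): F = (44.250, 41.500).
Jacobian J = [[-x₂^2 - 2·x₂ - 4, -2·x₁·x₂ - 2·x₁ + 1], [2·x₁·x₂ + 4·x₁, x₁^2 + 2]].
At the point, J = [[-15.250, 22.000], [-27.000, 11.000]] (det J = 426.250).
Solving J·Δ = −F gives Δ = (1.000, -1.318).

(1.000, -1.318)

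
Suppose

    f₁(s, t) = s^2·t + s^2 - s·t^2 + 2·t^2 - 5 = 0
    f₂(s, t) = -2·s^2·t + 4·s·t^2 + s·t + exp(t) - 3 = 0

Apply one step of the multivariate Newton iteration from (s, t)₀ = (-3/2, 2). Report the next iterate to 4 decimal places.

At (-3/2, 2): F = (15.7500, -31.610944).
Jacobian J = [[2·s·t + 2·s - t^2, s^2 - 2·s·t + 4·t], [-4·s·t + 4·t^2 + t, -2·s^2 + 8·s·t + s + exp(t)]].
At the point, J = [[-13.0000, 16.2500], [30.0000, -22.610944]] (det J = -193.557729).
Solving J·Δ = −F gives Δ = (0.8140, -0.3180).
Then the next iterate is (s, t)₁ = (-0.6860, 1.6820).

(-0.6860, 1.6820)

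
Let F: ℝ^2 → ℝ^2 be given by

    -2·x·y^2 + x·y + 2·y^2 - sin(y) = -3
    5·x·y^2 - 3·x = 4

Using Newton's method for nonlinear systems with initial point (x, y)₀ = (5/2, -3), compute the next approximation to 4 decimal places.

(2.2302, -1.8044)

At (5/2, -3): F = (-31.358880, 101.0000).
Jacobian J = [[-2·y^2 + y, -4·x·y + x + 4·y - cos(y)], [5·y^2 - 3, 10·x·y]].
At the point, J = [[-21.0000, 21.489992], [42.0000, -75.0000]] (det J = 672.420315).
Solving J·Δ = −F gives Δ = (-0.2698, 1.1956).
Then the next iterate is (x, y)₁ = (2.2302, -1.8044).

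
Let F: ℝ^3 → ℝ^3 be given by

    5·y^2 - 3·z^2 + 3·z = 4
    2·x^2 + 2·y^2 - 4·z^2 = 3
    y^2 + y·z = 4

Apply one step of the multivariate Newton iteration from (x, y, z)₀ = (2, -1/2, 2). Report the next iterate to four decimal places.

At (2, -1/2, 2): F = (-8.7500, -10.5000, -4.7500).
Jacobian J = [[0, 10·y, -6·z + 3], [4·x, 4·y, -8·z], [0, 2·y + z, y]].
At the point, J = [[0.0000, -5.0000, -9.0000], [8.0000, -2.0000, -16.0000], [0.0000, 1.0000, -0.5000]] (det J = -92.0000).
Solving J·Δ = −F gives Δ = (-3.5054, 3.3370, -2.8261).
Then the next iterate is (x, y, z)₁ = (-1.5054, 2.8370, -0.8261).

(-1.5054, 2.8370, -0.8261)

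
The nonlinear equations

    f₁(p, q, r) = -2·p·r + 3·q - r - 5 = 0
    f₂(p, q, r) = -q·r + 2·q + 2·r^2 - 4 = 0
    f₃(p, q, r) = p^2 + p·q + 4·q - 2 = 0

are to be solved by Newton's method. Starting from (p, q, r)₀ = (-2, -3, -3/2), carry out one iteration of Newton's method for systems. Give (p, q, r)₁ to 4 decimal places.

(-1.3981, 1.1068, -0.0421)

At (-2, -3, -3/2): F = (-18.5000, -10.0000, -4.0000).
Jacobian J = [[-2·r, 3, -2·p - 1], [0, -r + 2, -q + 4·r], [2·p + q, p + 4, 0]].
At the point, J = [[3.0000, 3.0000, 3.0000], [0.0000, 3.5000, -3.0000], [-7.0000, 2.0000, 0.0000]] (det J = 154.5000).
Solving J·Δ = −F gives Δ = (0.6019, 4.1068, 1.4579).
Then the next iterate is (p, q, r)₁ = (-1.3981, 1.1068, -0.0421).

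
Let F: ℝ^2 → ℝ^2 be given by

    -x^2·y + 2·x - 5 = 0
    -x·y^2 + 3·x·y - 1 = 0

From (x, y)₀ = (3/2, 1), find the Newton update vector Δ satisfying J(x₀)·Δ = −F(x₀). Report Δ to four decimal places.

At (3/2, 1): F = (-4.2500, 2.0000).
Jacobian J = [[-2·x·y + 2, -x^2], [-y^2 + 3·y, -2·x·y + 3·x]].
At the point, J = [[-1.0000, -2.2500], [2.0000, 1.5000]] (det J = 3.0000).
Solving J·Δ = −F gives Δ = (0.6250, -2.1667).

(0.6250, -2.1667)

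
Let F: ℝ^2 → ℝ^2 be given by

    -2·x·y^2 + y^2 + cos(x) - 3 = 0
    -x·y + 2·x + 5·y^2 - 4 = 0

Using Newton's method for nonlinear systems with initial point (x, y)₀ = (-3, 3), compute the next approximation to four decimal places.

At (-3, 3): F = (59.010008, 44.0000).
Jacobian J = [[-2·y^2 - sin(x), -4·x·y + 2·y], [-y + 2, -x + 10·y]].
At the point, J = [[-17.858880, 42.0000], [-1.0000, 33.0000]] (det J = -547.343040).
Solving J·Δ = −F gives Δ = (0.1815, -1.3278).
Then the next iterate is (x, y)₁ = (-2.8185, 1.6722).

(-2.8185, 1.6722)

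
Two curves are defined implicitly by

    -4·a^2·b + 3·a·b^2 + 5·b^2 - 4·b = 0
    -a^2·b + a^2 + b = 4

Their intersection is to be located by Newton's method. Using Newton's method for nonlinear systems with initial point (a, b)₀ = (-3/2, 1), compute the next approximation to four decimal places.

At (-3/2, 1): F = (-12.5000, -3.0000).
Jacobian J = [[-8·a·b + 3·b^2, -4·a^2 + 6·a·b + 10·b - 4], [-2·a·b + 2·a, -a^2 + 1]].
At the point, J = [[15.0000, -12.0000], [0.0000, -1.2500]] (det J = -18.7500).
Solving J·Δ = −F gives Δ = (-1.0867, -2.4000).
Then the next iterate is (a, b)₁ = (-2.5867, -1.4000).

(-2.5867, -1.4000)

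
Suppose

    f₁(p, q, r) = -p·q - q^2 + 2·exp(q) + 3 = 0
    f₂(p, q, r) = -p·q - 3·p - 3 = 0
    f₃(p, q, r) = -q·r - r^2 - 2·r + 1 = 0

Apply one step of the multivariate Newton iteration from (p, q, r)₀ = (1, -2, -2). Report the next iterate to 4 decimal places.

At (1, -2, -2): F = (1.270671, -4.0000, -3.0000).
Jacobian J = [[-q, -p - 2·q + 2·exp(q), 0], [-q - 3, -p, 0], [0, -r, -q - 2·r - 2]].
At the point, J = [[2.0000, 3.270671, 0.0000], [-1.0000, -1.0000, 0.0000], [0.0000, 2.0000, 4.0000]] (det J = 5.082682).
Solving J·Δ = −F gives Δ = (-9.2959, 5.2959, -1.8979).
Then the next iterate is (p, q, r)₁ = (-8.2959, 3.2959, -3.8979).

(-8.2959, 3.2959, -3.8979)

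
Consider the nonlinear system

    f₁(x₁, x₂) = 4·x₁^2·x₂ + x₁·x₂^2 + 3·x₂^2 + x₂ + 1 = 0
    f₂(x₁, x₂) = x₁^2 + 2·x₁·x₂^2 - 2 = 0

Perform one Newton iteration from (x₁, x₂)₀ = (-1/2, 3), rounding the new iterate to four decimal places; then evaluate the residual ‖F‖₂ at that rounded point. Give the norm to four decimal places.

At (-1/2, 3): F = (29.5000, -10.7500).
Jacobian J = [[8·x₁·x₂ + x₂^2, 4·x₁^2 + 2·x₁·x₂ + 6·x₂ + 1], [2·x₁ + 2·x₂^2, 4·x₁·x₂]].
At the point, J = [[-3.0000, 17.0000], [17.0000, -6.0000]] (det J = -271.0000).
Solving J·Δ = −F gives Δ = (0.0212, -1.7315).
Then the next iterate is (x₁, x₂)₁ = (-0.4788, 1.2685).
Re-evaluating at (-0.4788, 1.2685): F = (7.488555, -3.311617), so ‖F‖₂ = 8.1881.

8.1881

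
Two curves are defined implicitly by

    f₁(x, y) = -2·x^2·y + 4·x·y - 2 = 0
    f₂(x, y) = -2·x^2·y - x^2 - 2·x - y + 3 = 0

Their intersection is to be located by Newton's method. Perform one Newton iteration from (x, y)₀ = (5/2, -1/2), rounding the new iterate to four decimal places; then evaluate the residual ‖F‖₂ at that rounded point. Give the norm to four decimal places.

0.2338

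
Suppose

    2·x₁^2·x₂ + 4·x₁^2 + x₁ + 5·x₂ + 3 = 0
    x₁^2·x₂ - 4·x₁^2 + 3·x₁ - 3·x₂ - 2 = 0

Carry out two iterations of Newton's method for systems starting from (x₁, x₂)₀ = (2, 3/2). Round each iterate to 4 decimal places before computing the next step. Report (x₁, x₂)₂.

(0.3713, -0.5922)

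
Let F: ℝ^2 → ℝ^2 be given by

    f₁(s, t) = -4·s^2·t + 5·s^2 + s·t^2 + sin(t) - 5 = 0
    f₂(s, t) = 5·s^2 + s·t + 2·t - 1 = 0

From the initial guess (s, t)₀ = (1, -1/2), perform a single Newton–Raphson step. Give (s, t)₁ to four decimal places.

(0.8093, -0.7296)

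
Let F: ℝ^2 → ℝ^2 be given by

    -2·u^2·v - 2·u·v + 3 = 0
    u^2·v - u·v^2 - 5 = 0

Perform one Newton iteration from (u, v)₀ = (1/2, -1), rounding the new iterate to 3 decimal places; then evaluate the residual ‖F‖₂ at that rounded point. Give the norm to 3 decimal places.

87.006

At (1/2, -1): F = (4.500, -5.750).
Jacobian J = [[-4·u·v - 2·v, -2·u^2 - 2·u], [2·u·v - v^2, u^2 - 2·u·v]].
At the point, J = [[4.000, -1.500], [-2.000, 1.250]] (det J = 2.000).
Solving J·Δ = −F gives Δ = (1.500, 7.000).
Then the next iterate is (u, v)₁ = (2.000, 6.000).
Re-evaluating at (2.000, 6.000): F = (-69.000, -53.000), so ‖F‖₂ = 87.006.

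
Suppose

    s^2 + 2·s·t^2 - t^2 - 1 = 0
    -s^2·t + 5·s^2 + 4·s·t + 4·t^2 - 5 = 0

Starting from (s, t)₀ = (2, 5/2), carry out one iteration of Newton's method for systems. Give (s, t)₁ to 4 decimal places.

At (2, 5/2): F = (21.7500, 50.0000).
Jacobian J = [[2·s + 2·t^2, 4·s·t - 2·t], [-2·s·t + 10·s + 4·t, -s^2 + 4·s + 8·t]].
At the point, J = [[16.5000, 15.0000], [20.0000, 24.0000]] (det J = 96.0000).
Solving J·Δ = −F gives Δ = (2.3750, -4.0625).
Then the next iterate is (s, t)₁ = (4.3750, -1.5625).

(4.3750, -1.5625)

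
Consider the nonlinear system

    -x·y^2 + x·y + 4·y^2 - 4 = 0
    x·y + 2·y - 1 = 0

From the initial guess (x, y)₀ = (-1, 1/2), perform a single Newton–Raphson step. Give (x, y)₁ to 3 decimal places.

(-1.714, 1.357)

At (-1, 1/2): F = (-3.250, -0.500).
Jacobian J = [[-y^2 + y, -2·x·y + x + 8·y], [y, x + 2]].
At the point, J = [[0.250, 4.000], [0.500, 1.000]] (det J = -1.750).
Solving J·Δ = −F gives Δ = (-0.714, 0.857).
Then the next iterate is (x, y)₁ = (-1.714, 1.357).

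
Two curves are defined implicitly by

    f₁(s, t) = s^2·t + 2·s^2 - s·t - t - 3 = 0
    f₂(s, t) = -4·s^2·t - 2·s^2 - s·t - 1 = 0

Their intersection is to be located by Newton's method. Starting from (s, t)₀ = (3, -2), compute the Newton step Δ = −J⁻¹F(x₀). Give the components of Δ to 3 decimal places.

(-1.828, -0.269)

At (3, -2): F = (5.000, 59.000).
Jacobian J = [[2·s·t + 4·s - t, s^2 - s - 1], [-8·s·t - 4·s - t, -4·s^2 - s]].
At the point, J = [[2.000, 5.000], [38.000, -39.000]] (det J = -268.000).
Solving J·Δ = −F gives Δ = (-1.828, -0.269).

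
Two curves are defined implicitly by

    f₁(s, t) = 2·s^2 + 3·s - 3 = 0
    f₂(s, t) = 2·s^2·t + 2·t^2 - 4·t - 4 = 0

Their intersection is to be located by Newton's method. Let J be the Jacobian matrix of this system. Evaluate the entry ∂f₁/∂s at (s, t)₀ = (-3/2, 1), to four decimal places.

∂f₁/∂s = 4·s + 3.
At (-3/2, 1) this is -3.0000.

-3.0000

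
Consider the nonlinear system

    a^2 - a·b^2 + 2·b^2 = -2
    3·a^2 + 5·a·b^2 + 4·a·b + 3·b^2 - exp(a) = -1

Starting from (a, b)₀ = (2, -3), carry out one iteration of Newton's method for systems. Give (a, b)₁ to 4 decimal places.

(3.2000, -0.9465)

At (2, -3): F = (6.0000, 98.610944).
Jacobian J = [[2·a - b^2, -2·a·b + 4·b], [6·a + 5·b^2 + 4·b - exp(a), 10·a·b + 4·a + 6·b]].
At the point, J = [[-5.0000, 0.0000], [37.610944, -70.0000]] (det J = 350.0000).
Solving J·Δ = −F gives Δ = (1.2000, 2.0535).
Then the next iterate is (a, b)₁ = (3.2000, -0.9465).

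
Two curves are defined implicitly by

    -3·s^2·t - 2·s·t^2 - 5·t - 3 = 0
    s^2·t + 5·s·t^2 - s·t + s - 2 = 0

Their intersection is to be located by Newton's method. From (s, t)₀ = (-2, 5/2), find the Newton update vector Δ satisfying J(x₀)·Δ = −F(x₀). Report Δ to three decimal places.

(1.274, -0.599)

At (-2, 5/2): F = (-20.500, -51.500).
Jacobian J = [[-6·s·t - 2·t^2, -3·s^2 - 4·s·t - 5], [2·s·t + 5·t^2 - t + 1, s^2 + 10·s·t - s]].
At the point, J = [[17.500, 3.000], [19.750, -44.000]] (det J = -829.250).
Solving J·Δ = −F gives Δ = (1.274, -0.599).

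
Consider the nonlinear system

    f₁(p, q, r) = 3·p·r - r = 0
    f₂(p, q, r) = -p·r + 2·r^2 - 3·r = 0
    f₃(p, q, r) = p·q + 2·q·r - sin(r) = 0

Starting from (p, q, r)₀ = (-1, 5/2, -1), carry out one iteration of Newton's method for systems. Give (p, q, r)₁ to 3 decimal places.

At (-1, 5/2, -1): F = (4.000, 4.000, -6.65853).
Jacobian J = [[3·r, 0, 3·p - 1], [-r, 0, -p + 4·r - 3], [q, p + 2·r, 2·q - cos(r)]].
At the point, J = [[-3.000, 0.000, -4.000], [1.000, 0.000, -6.000], [2.500, -3.000, 4.45970]] (det J = 66.000).
Solving J·Δ = −F gives Δ = (0.364, -0.835, 0.727).
Then the next iterate is (p, q, r)₁ = (-0.636, 1.665, -0.273).

(-0.636, 1.665, -0.273)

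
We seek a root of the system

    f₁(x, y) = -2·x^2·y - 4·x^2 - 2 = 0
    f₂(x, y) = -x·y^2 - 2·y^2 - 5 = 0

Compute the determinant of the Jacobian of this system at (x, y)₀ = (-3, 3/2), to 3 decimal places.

85.500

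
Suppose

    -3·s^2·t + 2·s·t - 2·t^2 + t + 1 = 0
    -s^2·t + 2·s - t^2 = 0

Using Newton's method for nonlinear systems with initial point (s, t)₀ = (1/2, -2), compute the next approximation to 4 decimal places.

(0.0763, -0.8814)

At (1/2, -2): F = (-9.5000, -2.5000).
Jacobian J = [[-6·s·t + 2·t, -3·s^2 + 2·s - 4·t + 1], [-2·s·t + 2, -s^2 - 2·t]].
At the point, J = [[2.0000, 9.2500], [4.0000, 3.7500]] (det J = -29.5000).
Solving J·Δ = −F gives Δ = (-0.4237, 1.1186).
Then the next iterate is (s, t)₁ = (0.0763, -0.8814).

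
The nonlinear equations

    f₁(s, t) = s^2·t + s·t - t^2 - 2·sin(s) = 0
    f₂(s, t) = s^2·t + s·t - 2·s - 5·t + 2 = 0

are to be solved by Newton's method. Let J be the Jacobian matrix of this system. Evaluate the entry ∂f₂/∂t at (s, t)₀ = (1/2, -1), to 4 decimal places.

-4.2500

∂f₂/∂t = s^2 + s - 5.
At (1/2, -1) this is -4.2500.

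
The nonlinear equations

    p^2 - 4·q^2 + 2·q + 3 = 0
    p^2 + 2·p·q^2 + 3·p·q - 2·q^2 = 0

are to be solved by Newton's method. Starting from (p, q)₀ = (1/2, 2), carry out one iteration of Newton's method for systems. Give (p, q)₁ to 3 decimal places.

(0.445, 1.371)

At (1/2, 2): F = (-8.750, -0.750).
Jacobian J = [[2·p, -8·q + 2], [2·p + 2·q^2 + 3·q, 4·p·q + 3·p - 4·q]].
At the point, J = [[1.000, -14.000], [15.000, -2.500]] (det J = 207.500).
Solving J·Δ = −F gives Δ = (-0.055, -0.629).
Then the next iterate is (p, q)₁ = (0.445, 1.371).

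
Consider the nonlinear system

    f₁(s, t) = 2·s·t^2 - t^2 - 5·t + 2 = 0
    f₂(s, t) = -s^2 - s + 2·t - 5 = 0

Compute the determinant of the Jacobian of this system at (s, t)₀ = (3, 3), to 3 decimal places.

211.000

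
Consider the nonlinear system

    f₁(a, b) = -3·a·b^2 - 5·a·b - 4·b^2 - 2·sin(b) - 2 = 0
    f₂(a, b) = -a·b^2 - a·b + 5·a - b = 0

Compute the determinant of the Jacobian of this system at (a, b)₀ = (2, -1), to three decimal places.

-42.597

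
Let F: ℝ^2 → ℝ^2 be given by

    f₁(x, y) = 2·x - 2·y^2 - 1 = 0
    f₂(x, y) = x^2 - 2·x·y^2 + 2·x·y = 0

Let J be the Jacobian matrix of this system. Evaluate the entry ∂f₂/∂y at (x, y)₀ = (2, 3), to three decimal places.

∂f₂/∂y = -4·x·y + 2·x.
At (2, 3) this is -20.000.

-20.000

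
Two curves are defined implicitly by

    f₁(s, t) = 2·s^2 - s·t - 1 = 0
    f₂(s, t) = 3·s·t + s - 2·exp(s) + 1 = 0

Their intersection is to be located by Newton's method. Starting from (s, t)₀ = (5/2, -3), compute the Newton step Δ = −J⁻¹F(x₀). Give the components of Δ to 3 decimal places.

At (5/2, -3): F = (19.000, -43.36499).
Jacobian J = [[4·s - t, -s], [3·t - 2·exp(s) + 1, 3·s]].
At the point, J = [[13.000, -2.500], [-32.36499, 7.500]] (det J = 16.58753).
Solving J·Δ = −F gives Δ = (-2.055, -3.086).

(-2.055, -3.086)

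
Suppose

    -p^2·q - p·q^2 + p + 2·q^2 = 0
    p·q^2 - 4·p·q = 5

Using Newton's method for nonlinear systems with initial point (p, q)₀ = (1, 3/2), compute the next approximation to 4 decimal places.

At (1, 3/2): F = (1.7500, -8.7500).
Jacobian J = [[-2·p·q - q^2 + 1, -p^2 - 2·p·q + 4·q], [q^2 - 4·q, 2·p·q - 4·p]].
At the point, J = [[-4.2500, 2.0000], [-3.7500, -1.0000]] (det J = 11.7500).
Solving J·Δ = −F gives Δ = (-1.3404, -3.7234).
Then the next iterate is (p, q)₁ = (-0.3404, -2.2234).

(-0.3404, -2.2234)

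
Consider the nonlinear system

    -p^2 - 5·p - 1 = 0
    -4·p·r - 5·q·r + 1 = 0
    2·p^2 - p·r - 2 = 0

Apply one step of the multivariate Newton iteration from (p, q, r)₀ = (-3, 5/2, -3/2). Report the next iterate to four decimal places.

At (-3, 5/2, -3/2): F = (5.0000, 1.7500, 11.5000).
Jacobian J = [[-2·p - 5, 0, 0], [-4·r, -5·r, -4·p - 5·q], [4·p - r, 0, -p]].
At the point, J = [[1.0000, 0.0000, 0.0000], [6.0000, 7.5000, -0.5000], [-10.5000, 0.0000, 3.0000]] (det J = 22.5000).
Solving J·Δ = −F gives Δ = (-5.0000, 2.3444, -21.3333).
Then the next iterate is (p, q, r)₁ = (-8.0000, 4.8444, -22.8333).

(-8.0000, 4.8444, -22.8333)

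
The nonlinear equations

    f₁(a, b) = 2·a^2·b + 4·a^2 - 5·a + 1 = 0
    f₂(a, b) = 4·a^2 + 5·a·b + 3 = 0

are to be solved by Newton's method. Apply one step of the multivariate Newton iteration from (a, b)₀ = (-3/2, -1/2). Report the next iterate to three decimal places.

At (-3/2, -1/2): F = (15.250, 15.750).
Jacobian J = [[4·a·b + 8·a - 5, 2·a^2], [8·a + 5·b, 5·a]].
At the point, J = [[-14.000, 4.500], [-14.500, -7.500]] (det J = 170.250).
Solving J·Δ = −F gives Δ = (1.088, -0.004).
Then the next iterate is (a, b)₁ = (-0.412, -0.504).

(-0.412, -0.504)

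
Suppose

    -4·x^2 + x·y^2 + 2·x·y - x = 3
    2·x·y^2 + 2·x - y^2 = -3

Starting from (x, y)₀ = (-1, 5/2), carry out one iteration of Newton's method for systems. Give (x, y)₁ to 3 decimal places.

(-0.219, 2.071)

At (-1, 5/2): F = (-17.250, -17.750).
Jacobian J = [[-8·x + y^2 + 2·y - 1, 2·x·y + 2·x], [2·y^2 + 2, 4·x·y - 2·y]].
At the point, J = [[18.250, -7.000], [14.500, -15.000]] (det J = -172.250).
Solving J·Δ = −F gives Δ = (0.781, -0.429).
Then the next iterate is (x, y)₁ = (-0.219, 2.071).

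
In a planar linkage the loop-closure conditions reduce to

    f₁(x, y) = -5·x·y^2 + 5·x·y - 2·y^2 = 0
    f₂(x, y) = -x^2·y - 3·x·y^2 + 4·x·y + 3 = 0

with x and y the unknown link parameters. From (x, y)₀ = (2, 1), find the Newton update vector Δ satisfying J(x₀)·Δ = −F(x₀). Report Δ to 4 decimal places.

At (2, 1): F = (-2.0000, 1.0000).
Jacobian J = [[-5·y^2 + 5·y, -10·x·y + 5·x - 4·y], [-2·x·y - 3·y^2 + 4·y, -x^2 - 6·x·y + 4·x]].
At the point, J = [[0.0000, -14.0000], [-3.0000, -8.0000]] (det J = -42.0000).
Solving J·Δ = −F gives Δ = (0.7143, -0.1429).

(0.7143, -0.1429)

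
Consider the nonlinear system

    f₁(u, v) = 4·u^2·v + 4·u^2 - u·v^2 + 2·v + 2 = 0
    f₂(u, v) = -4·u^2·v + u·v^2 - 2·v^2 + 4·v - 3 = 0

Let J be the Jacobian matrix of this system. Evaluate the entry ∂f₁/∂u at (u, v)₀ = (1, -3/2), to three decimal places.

-6.250

∂f₁/∂u = 8·u·v + 8·u - v^2.
At (1, -3/2) this is -6.250.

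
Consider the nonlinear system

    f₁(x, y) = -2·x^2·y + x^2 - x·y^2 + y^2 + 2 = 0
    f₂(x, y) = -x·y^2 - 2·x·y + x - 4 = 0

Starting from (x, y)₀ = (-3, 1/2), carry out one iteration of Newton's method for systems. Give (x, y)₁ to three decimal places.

At (-3, 1/2): F = (3.000, -3.250).
Jacobian J = [[-4·x·y + 2·x - y^2, -2·x^2 - 2·x·y + 2·y], [-y^2 - 2·y + 1, -2·x·y - 2·x]].
At the point, J = [[-0.250, -14.000], [-0.250, 9.000]] (det J = -5.750).
Solving J·Δ = −F gives Δ = (-3.217, 0.272).
Then the next iterate is (x, y)₁ = (-6.217, 0.772).

(-6.217, 0.772)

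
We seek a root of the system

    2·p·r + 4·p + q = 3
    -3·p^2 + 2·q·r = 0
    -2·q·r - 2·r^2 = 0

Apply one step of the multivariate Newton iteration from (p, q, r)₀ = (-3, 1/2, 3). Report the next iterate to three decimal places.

At (-3, 1/2, 3): F = (-32.500, -24.000, -21.000).
Jacobian J = [[2·r + 4, 1, 2·p], [-6·p, 2·r, 2·q], [0, -2·r, -2·q - 4·r]].
At the point, J = [[10.000, 1.000, -6.000], [18.000, 6.000, 1.000], [0.000, -6.000, -13.000]] (det J = 162.000).
Solving J·Δ = −F gives Δ = (-2.389, 12.389, -7.333).
Then the next iterate is (p, q, r)₁ = (-5.389, 12.889, -4.333).

(-5.389, 12.889, -4.333)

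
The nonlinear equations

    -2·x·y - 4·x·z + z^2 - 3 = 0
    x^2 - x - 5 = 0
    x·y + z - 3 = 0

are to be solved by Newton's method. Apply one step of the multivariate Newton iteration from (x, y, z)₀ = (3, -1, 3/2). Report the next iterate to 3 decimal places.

(2.800, 1.412, -1.436)

At (3, -1, 3/2): F = (-12.750, 1.000, -4.500).
Jacobian J = [[-2·y - 4·z, -2·x, -4·x + 2·z], [2·x - 1, 0, 0], [y, x, 1]].
At the point, J = [[-4.000, -6.000, -9.000], [5.000, 0.000, 0.000], [-1.000, 3.000, 1.000]] (det J = -105.000).
Solving J·Δ = −F gives Δ = (-0.200, 2.412, -2.936).
Then the next iterate is (x, y, z)₁ = (2.800, 1.412, -1.436).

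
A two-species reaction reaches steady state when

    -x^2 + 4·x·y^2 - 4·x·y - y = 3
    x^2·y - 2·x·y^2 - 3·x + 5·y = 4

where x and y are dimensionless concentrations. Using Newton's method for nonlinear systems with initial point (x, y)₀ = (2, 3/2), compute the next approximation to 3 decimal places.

At (2, 3/2): F = (-2.500, -5.500).
Jacobian J = [[-2·x + 4·y^2 - 4·y, 8·x·y - 4·x - 1], [2·x·y - 2·y^2 - 3, x^2 - 4·x·y + 5]].
At the point, J = [[-1.000, 15.000], [-1.500, -3.000]] (det J = 25.500).
Solving J·Δ = −F gives Δ = (-3.529, -0.069).
Then the next iterate is (x, y)₁ = (-1.529, 1.431).

(-1.529, 1.431)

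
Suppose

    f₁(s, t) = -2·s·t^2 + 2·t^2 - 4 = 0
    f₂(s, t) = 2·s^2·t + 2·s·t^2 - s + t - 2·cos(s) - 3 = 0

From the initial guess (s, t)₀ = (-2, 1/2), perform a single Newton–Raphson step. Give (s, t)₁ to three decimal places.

At (-2, 1/2): F = (-2.500, 3.33229).
Jacobian J = [[-2·t^2, -4·s·t + 4·t], [4·s·t + 2·t^2 + 2·sin(s) - 1, 2·s^2 + 4·s·t + 1]].
At the point, J = [[-0.500, 6.000], [-6.31859, 5.000]] (det J = 35.41157).
Solving J·Δ = −F gives Δ = (0.918, 0.493).
Then the next iterate is (s, t)₁ = (-1.082, 0.993).

(-1.082, 0.993)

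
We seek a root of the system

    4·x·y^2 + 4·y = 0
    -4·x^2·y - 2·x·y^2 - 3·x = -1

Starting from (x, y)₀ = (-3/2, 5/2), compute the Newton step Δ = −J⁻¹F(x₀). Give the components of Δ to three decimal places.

At (-3/2, 5/2): F = (-27.500, 1.750).
Jacobian J = [[4·y^2, 8·x·y + 4], [-8·x·y - 2·y^2 - 3, -4·x^2 - 4·x·y]].
At the point, J = [[25.000, -26.000], [14.500, 6.000]] (det J = 527.000).
Solving J·Δ = −F gives Δ = (0.227, -0.840).

(0.227, -0.840)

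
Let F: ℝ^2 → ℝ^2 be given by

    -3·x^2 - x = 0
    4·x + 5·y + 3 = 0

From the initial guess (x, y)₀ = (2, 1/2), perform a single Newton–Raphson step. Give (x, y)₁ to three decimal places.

(0.923, -1.338)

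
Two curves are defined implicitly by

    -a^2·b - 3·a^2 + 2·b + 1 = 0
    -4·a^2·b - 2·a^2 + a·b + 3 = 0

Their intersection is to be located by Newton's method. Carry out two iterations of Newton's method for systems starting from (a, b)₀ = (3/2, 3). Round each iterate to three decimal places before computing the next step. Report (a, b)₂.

(0.936, 1.010)

At (3/2, 3): F = (-6.500, -24.000).
Jacobian J = [[-2·a·b - 6·a, -a^2 + 2], [-8·a·b - 4·a + b, -4·a^2 + a]].
At the point, J = [[-18.000, -0.250], [-39.000, -7.500]] (det J = 125.250).
Solving J·Δ = −F gives Δ = (-0.341, -1.425).
Then the next iterate is (a, b)₁ = (1.159, 1.575).
Round to (1.159, 1.575) and repeat: F = (-1.99551, -6.32381), J = [[-10.60485, 0.65672], [-17.66440, -4.21412]].
Δ = (-0.223, -0.565), so (a, b)₂ = (0.936, 1.010).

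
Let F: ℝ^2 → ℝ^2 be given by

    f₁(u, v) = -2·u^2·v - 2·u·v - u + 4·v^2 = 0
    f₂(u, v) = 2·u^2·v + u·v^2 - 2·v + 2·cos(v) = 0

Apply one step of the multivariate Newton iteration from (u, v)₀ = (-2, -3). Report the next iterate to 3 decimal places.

At (-2, -3): F = (50.000, -37.97998).
Jacobian J = [[-4·u·v - 2·v - 1, -2·u^2 - 2·u + 8·v], [4·u·v + v^2, 2·u^2 + 2·u·v - 2·sin(v) - 2]].
At the point, J = [[-19.000, -28.000], [33.000, 18.28224]] (det J = 576.63744).
Solving J·Δ = −F gives Δ = (0.259, 1.610).
Then the next iterate is (u, v)₁ = (-1.741, -1.390).

(-1.741, -1.390)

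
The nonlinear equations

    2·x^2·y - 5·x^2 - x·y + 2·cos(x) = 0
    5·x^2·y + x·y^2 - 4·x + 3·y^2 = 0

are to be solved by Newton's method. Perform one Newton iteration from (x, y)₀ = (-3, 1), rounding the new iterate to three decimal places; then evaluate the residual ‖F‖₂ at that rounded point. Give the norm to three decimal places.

At (-3, 1): F = (-25.97998, 57.000).
Jacobian J = [[4·x·y - 10·x - y - 2·sin(x), 2·x^2 - x], [10·x·y + y^2 - 4, 5·x^2 + 2·x·y + 6·y]].
At the point, J = [[17.28224, 21.000], [-33.000, 45.000]] (det J = 1470.70080).
Solving J·Δ = −F gives Δ = (1.609, -0.087).
Then the next iterate is (x, y)₁ = (-1.391, 0.913).
Re-evaluating at (-1.391, 0.913): F = (-4.51367, 15.73794), so ‖F‖₂ = 16.372.

16.372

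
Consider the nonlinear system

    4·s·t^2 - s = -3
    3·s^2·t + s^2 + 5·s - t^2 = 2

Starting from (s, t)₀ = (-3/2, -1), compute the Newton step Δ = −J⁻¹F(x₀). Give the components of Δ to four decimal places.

At (-3/2, -1): F = (-1.5000, -15.0000).
Jacobian J = [[4·t^2 - 1, 8·s·t], [6·s·t + 2·s + 5, 3·s^2 - 2·t]].
At the point, J = [[3.0000, 12.0000], [11.0000, 8.7500]] (det J = -105.7500).
Solving J·Δ = −F gives Δ = (1.5780, -0.2695).

(1.5780, -0.2695)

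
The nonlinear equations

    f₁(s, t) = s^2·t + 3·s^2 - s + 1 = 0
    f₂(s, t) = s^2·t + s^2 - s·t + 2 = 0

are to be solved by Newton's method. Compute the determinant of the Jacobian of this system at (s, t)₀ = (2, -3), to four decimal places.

J = [[2·s·t + 6·s - 1, s^2], [2·s·t + 2·s - t, s^2 - s]].
At the point, J = [[-1.0000, 4.0000], [-5.0000, 2.0000]].
det J = 18.0000.

18.0000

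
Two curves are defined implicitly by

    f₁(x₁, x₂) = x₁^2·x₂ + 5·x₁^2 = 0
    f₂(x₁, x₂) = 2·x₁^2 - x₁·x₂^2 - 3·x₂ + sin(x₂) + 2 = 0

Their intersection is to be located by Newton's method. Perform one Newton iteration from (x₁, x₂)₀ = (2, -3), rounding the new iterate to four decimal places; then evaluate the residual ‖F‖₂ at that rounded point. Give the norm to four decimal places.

At (2, -3): F = (8.0000, 0.858880).
Jacobian J = [[2·x₁·x₂ + 10·x₁, x₁^2], [4·x₁ - x₂^2, -2·x₁·x₂ + cos(x₂) - 3]].
At the point, J = [[8.0000, 4.0000], [-1.0000, 8.010008]] (det J = 68.080060).
Solving J·Δ = −F gives Δ = (-0.8908, -0.2184).
Then the next iterate is (x₁, x₂)₁ = (1.1092, -3.2184).
Re-evaluating at (1.1092, -3.2184): F = (2.191946, 2.703378), so ‖F‖₂ = 3.4804.

3.4804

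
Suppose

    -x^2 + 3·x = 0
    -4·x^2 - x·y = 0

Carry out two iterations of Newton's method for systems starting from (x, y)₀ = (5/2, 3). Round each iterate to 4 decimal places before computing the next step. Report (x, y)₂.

(3.0048, -12.1442)

At (5/2, 3): F = (1.2500, -32.5000).
Jacobian J = [[-2·x + 3, 0], [-8·x - y, -x]].
At the point, J = [[-2.0000, 0.0000], [-23.0000, -2.5000]] (det J = 5.0000).
Solving J·Δ = −F gives Δ = (0.6250, -18.7500).
Then the next iterate is (x, y)₁ = (3.1250, -15.7500).
Round to (3.1250, -15.7500) and repeat: F = (-0.390625, 10.156250), J = [[-3.2500, 0.0000], [-9.2500, -3.1250]].
Δ = (-0.1202, 3.6058), so (x, y)₂ = (3.0048, -12.1442).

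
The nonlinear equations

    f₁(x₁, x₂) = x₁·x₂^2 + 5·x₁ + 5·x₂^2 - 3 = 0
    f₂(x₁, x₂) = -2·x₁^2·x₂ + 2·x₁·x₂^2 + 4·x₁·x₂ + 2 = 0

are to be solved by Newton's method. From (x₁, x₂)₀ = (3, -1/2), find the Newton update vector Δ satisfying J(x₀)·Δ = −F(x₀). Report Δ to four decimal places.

At (3, -1/2): F = (14.0000, 6.5000).
Jacobian J = [[x₂^2 + 5, 2·x₁·x₂ + 10·x₂], [-4·x₁·x₂ + 2·x₂^2 + 4·x₂, -2·x₁^2 + 4·x₁·x₂ + 4·x₁]].
At the point, J = [[5.2500, -8.0000], [4.5000, -12.0000]] (det J = -27.0000).
Solving J·Δ = −F gives Δ = (-4.2963, -1.0694).

(-4.2963, -1.0694)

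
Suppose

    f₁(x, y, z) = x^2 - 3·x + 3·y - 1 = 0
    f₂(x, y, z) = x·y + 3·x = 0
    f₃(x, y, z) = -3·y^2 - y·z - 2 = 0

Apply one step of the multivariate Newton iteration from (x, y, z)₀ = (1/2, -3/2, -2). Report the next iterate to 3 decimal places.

(-0.523, 0.068, -5.667)

At (1/2, -3/2, -2): F = (-6.750, 0.750, -11.750).
Jacobian J = [[2·x - 3, 3, 0], [y + 3, x, 0], [0, -6·y - z, -y]].
At the point, J = [[-2.000, 3.000, 0.000], [1.500, 0.500, 0.000], [0.000, 11.000, 1.500]] (det J = -8.250).
Solving J·Δ = −F gives Δ = (-1.023, 1.568, -3.667).
Then the next iterate is (x, y, z)₁ = (-0.523, 0.068, -5.667).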